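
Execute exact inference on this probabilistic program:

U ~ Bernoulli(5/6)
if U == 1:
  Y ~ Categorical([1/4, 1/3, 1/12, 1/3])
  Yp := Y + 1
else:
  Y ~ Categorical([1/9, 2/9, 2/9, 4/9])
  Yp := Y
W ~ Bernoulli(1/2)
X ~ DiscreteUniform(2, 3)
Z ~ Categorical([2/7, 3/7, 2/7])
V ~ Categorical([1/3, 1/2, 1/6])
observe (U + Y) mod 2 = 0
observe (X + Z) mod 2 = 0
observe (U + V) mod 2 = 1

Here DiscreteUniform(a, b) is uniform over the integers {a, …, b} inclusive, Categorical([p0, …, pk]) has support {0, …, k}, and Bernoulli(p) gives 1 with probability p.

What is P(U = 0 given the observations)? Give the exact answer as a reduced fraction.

Enumerate traces; 36 have nonzero weight after conditioning:
  (U=0, Y=0, W=0, X=2, Z=0, V=1) weight 1/1512
  (U=0, Y=0, W=0, X=2, Z=2, V=1) weight 1/1512
  (U=0, Y=0, W=0, X=3, Z=1, V=1) weight 1/1008
  (U=0, Y=0, W=1, X=2, Z=0, V=1) weight 1/1512
  (U=0, Y=0, W=1, X=2, Z=2, V=1) weight 1/1512
  (U=0, Y=0, W=1, X=3, Z=1, V=1) weight 1/1008
  (U=0, Y=2, W=0, X=2, Z=0, V=1) weight 1/756
  (U=0, Y=2, W=0, X=2, Z=2, V=1) weight 1/756
  (U=1, Y=1, W=0, X=2, Z=0, V=0) weight 5/756
  … 27 more
Group by U:
  weight(U=0) = 1/72
  weight(U=1) = 5/36
Total weight = 1/72 + 5/36 = 11/72
P(U=0 | obs) = 1/72 / 11/72 = 1/11
P(U=1 | obs) = 5/36 / 11/72 = 10/11

P(U = 0 | obs) = 1/11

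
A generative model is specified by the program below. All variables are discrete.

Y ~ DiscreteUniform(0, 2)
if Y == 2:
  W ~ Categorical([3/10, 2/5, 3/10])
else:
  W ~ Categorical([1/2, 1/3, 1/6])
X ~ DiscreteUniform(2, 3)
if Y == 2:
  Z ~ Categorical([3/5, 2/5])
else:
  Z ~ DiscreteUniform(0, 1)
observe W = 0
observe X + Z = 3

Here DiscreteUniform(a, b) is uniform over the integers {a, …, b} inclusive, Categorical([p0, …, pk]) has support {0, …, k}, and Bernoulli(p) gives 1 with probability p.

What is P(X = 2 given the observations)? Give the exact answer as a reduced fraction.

P(X = 2 | obs) = 31/65

Enumerate traces; 6 have nonzero weight after conditioning:
  (Y=0, W=0, X=2, Z=1) weight 1/24
  (Y=0, W=0, X=3, Z=0) weight 1/24
  (Y=1, W=0, X=2, Z=1) weight 1/24
  (Y=1, W=0, X=3, Z=0) weight 1/24
  (Y=2, W=0, X=2, Z=1) weight 1/50
  (Y=2, W=0, X=3, Z=0) weight 3/100
Group by X:
  weight(X=2) = 31/300
  weight(X=3) = 17/150
Total weight = 31/300 + 17/150 = 13/60
P(X=2 | obs) = 31/300 / 13/60 = 31/65
P(X=3 | obs) = 17/150 / 13/60 = 34/65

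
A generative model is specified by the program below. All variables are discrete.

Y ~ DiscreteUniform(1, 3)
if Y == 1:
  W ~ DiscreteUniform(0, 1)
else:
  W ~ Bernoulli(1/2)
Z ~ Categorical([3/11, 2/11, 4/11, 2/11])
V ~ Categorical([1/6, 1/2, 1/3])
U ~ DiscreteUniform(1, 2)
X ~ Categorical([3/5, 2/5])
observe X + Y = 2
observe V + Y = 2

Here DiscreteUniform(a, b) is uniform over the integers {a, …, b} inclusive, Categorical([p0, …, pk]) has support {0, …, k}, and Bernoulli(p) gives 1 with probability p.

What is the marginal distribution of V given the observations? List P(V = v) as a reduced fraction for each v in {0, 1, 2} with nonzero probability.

P(V=0) = 1/3, P(V=1) = 2/3

Enumerate traces; 32 have nonzero weight after conditioning:
  (Y=1, W=0, Z=0, V=1, U=1, X=1) weight 1/220
  (Y=1, W=0, Z=0, V=1, U=2, X=1) weight 1/220
  (Y=1, W=0, Z=1, V=1, U=1, X=1) weight 1/330
  (Y=1, W=0, Z=1, V=1, U=2, X=1) weight 1/330
  (Y=1, W=0, Z=2, V=1, U=1, X=1) weight 1/165
  (Y=1, W=0, Z=2, V=1, U=2, X=1) weight 1/165
  (Y=1, W=0, Z=3, V=1, U=1, X=1) weight 1/330
  (Y=1, W=0, Z=3, V=1, U=2, X=1) weight 1/330
  (Y=2, W=0, Z=0, V=0, U=1, X=0) weight 1/440
  … 23 more
Group by V:
  weight(V=0) = 1/30
  weight(V=1) = 1/15
Total weight = 1/30 + 1/15 = 1/10
P(V=0 | obs) = 1/30 / 1/10 = 1/3
P(V=1 | obs) = 1/15 / 1/10 = 2/3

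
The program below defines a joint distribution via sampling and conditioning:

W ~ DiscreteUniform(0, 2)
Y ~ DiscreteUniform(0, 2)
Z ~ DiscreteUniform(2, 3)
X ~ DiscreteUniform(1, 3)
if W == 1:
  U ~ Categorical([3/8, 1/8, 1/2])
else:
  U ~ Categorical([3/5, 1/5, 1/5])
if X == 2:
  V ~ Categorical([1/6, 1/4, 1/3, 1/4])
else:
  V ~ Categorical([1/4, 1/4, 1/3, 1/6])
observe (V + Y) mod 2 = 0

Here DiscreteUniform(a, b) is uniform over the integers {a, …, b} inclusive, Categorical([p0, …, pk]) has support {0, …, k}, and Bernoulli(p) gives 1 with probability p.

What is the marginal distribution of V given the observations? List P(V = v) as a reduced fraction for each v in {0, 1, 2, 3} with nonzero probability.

P(V=0) = 2/7, P(V=1) = 9/56, P(V=2) = 3/7, P(V=3) = 1/8

Enumerate traces; 324 have nonzero weight after conditioning:
  (W=0, Y=0, Z=2, X=1, U=0, V=0) weight 1/360
  (W=0, Y=0, Z=2, X=1, U=0, V=2) weight 1/270
  (W=0, Y=0, Z=2, X=1, U=1, V=0) weight 1/1080
  (W=0, Y=0, Z=2, X=1, U=1, V=2) weight 1/810
  (W=0, Y=0, Z=2, X=1, U=2, V=0) weight 1/1080
  (W=0, Y=0, Z=2, X=1, U=2, V=2) weight 1/810
  (W=0, Y=0, Z=2, X=2, U=0, V=0) weight 1/540
  (W=0, Y=0, Z=2, X=2, U=0, V=2) weight 1/270
  (W=0, Y=1, Z=2, X=1, U=0, V=1) weight 1/360
  (W=0, Y=1, Z=2, X=1, U=0, V=3) weight 1/540
  … 314 more
Group by V:
  weight(V=0) = 4/27
  weight(V=1) = 1/12
  weight(V=2) = 2/9
  weight(V=3) = 7/108
Total weight = 4/27 + 1/12 + 2/9 + 7/108 = 14/27
P(V=0 | obs) = 4/27 / 14/27 = 2/7
P(V=1 | obs) = 1/12 / 14/27 = 9/56
P(V=2 | obs) = 2/9 / 14/27 = 3/7
P(V=3 | obs) = 7/108 / 14/27 = 1/8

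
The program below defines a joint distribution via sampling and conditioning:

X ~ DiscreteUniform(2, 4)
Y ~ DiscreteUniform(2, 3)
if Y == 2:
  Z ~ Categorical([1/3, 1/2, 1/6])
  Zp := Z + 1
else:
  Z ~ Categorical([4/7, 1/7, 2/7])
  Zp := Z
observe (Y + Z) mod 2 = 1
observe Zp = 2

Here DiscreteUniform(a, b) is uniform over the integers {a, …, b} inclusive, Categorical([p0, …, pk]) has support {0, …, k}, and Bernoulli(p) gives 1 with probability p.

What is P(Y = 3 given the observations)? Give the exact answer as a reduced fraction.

Enumerate traces; 6 have nonzero weight after conditioning:
  (X=2, Y=2, Z=1) weight 1/12
  (X=2, Y=3, Z=2) weight 1/21
  (X=3, Y=2, Z=1) weight 1/12
  (X=3, Y=3, Z=2) weight 1/21
  (X=4, Y=2, Z=1) weight 1/12
  (X=4, Y=3, Z=2) weight 1/21
Group by Y:
  weight(Y=2) = 1/4
  weight(Y=3) = 1/7
Total weight = 1/4 + 1/7 = 11/28
P(Y=2 | obs) = 1/4 / 11/28 = 7/11
P(Y=3 | obs) = 1/7 / 11/28 = 4/11

P(Y = 3 | obs) = 4/11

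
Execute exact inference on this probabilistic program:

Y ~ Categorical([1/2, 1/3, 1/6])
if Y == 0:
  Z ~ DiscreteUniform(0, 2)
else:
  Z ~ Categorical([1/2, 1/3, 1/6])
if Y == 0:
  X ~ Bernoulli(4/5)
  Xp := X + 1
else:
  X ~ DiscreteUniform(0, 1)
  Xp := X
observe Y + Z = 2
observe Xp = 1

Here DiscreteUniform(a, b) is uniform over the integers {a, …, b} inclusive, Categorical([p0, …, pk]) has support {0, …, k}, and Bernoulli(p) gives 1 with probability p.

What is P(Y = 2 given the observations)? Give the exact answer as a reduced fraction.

Enumerate traces; 3 have nonzero weight after conditioning:
  (Y=0, Z=2, X=0) weight 1/30
  (Y=1, Z=1, X=1) weight 1/18
  (Y=2, Z=0, X=1) weight 1/24
Group by Y:
  weight(Y=0) = 1/30
  weight(Y=1) = 1/18
  weight(Y=2) = 1/24
Total weight = 1/30 + 1/18 + 1/24 = 47/360
P(Y=0 | obs) = 1/30 / 47/360 = 12/47
P(Y=1 | obs) = 1/18 / 47/360 = 20/47
P(Y=2 | obs) = 1/24 / 47/360 = 15/47

P(Y = 2 | obs) = 15/47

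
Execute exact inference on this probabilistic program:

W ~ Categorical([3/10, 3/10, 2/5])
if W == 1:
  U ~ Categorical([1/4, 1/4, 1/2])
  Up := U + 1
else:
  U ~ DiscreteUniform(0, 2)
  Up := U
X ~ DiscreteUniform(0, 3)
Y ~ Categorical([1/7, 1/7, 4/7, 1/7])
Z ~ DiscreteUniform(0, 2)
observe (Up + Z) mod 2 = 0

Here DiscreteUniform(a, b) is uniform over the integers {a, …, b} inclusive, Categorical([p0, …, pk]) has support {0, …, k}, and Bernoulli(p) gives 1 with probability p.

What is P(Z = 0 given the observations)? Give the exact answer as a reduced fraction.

P(Z = 0 | obs) = 13/37

Enumerate traces; 224 have nonzero weight after conditioning:
  (W=0, U=0, X=0, Y=0, Z=0) weight 1/840
  (W=0, U=0, X=0, Y=0, Z=2) weight 1/840
  (W=0, U=0, X=0, Y=1, Z=0) weight 1/840
  (W=0, U=0, X=0, Y=1, Z=2) weight 1/840
  (W=0, U=0, X=0, Y=2, Z=0) weight 1/210
  (W=0, U=0, X=0, Y=2, Z=2) weight 1/210
  (W=0, U=0, X=0, Y=3, Z=0) weight 1/840
  (W=0, U=0, X=0, Y=3, Z=2) weight 1/840
  (W=0, U=1, X=0, Y=0, Z=1) weight 1/840
  … 215 more
Group by Z:
  weight(Z=0) = 13/72
  weight(Z=1) = 11/72
  weight(Z=2) = 13/72
Total weight = 13/72 + 11/72 + 13/72 = 37/72
P(Z=0 | obs) = 13/72 / 37/72 = 13/37
P(Z=1 | obs) = 11/72 / 37/72 = 11/37
P(Z=2 | obs) = 13/72 / 37/72 = 13/37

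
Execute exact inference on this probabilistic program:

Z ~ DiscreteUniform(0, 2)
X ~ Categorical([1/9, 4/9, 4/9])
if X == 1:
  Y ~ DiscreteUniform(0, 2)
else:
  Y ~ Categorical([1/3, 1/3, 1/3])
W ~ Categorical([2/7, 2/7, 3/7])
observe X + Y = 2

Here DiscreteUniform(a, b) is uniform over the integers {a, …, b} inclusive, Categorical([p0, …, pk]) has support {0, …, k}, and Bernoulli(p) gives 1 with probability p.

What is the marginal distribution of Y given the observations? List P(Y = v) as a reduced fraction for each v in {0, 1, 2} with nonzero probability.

P(Y=0) = 4/9, P(Y=1) = 4/9, P(Y=2) = 1/9

Enumerate traces; 27 have nonzero weight after conditioning:
  (Z=0, X=0, Y=2, W=0) weight 2/567
  (Z=0, X=0, Y=2, W=1) weight 2/567
  (Z=0, X=0, Y=2, W=2) weight 1/189
  (Z=0, X=1, Y=1, W=0) weight 8/567
  (Z=0, X=1, Y=1, W=1) weight 8/567
  (Z=0, X=1, Y=1, W=2) weight 4/189
  (Z=0, X=2, Y=0, W=0) weight 8/567
  (Z=0, X=2, Y=0, W=1) weight 8/567
  … 19 more
Group by Y:
  weight(Y=0) = 4/27
  weight(Y=1) = 4/27
  weight(Y=2) = 1/27
Total weight = 4/27 + 4/27 + 1/27 = 1/3
P(Y=0 | obs) = 4/27 / 1/3 = 4/9
P(Y=1 | obs) = 4/27 / 1/3 = 4/9
P(Y=2 | obs) = 1/27 / 1/3 = 1/9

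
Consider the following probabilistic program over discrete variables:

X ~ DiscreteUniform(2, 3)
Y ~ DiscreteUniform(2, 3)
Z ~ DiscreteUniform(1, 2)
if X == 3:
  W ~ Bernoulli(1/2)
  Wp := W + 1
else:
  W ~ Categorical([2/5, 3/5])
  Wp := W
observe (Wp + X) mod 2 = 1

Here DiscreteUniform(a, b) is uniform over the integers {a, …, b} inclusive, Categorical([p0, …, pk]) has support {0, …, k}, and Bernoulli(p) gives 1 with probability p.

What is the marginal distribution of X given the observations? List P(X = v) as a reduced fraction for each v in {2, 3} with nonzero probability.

Enumerate traces; 8 have nonzero weight after conditioning:
  (X=2, Y=2, Z=1, W=1) weight 3/40
  (X=2, Y=2, Z=2, W=1) weight 3/40
  (X=2, Y=3, Z=1, W=1) weight 3/40
  (X=2, Y=3, Z=2, W=1) weight 3/40
  (X=3, Y=2, Z=1, W=1) weight 1/16
  (X=3, Y=2, Z=2, W=1) weight 1/16
  (X=3, Y=3, Z=1, W=1) weight 1/16
  (X=3, Y=3, Z=2, W=1) weight 1/16
Group by X:
  weight(X=2) = 3/10
  weight(X=3) = 1/4
Total weight = 3/10 + 1/4 = 11/20
P(X=2 | obs) = 3/10 / 11/20 = 6/11
P(X=3 | obs) = 1/4 / 11/20 = 5/11

P(X=2) = 6/11, P(X=3) = 5/11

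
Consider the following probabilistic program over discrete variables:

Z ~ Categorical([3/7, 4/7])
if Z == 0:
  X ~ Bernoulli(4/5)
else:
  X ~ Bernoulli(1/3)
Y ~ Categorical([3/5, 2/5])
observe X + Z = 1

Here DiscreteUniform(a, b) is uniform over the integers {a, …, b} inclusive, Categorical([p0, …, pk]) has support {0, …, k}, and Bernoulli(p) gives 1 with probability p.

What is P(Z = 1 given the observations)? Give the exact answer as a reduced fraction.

Enumerate traces; 4 have nonzero weight after conditioning:
  (Z=0, X=1, Y=0) weight 36/175
  (Z=0, X=1, Y=1) weight 24/175
  (Z=1, X=0, Y=0) weight 8/35
  (Z=1, X=0, Y=1) weight 16/105
Group by Z:
  weight(Z=0) = 12/35
  weight(Z=1) = 8/21
Total weight = 12/35 + 8/21 = 76/105
P(Z=0 | obs) = 12/35 / 76/105 = 9/19
P(Z=1 | obs) = 8/21 / 76/105 = 10/19

P(Z = 1 | obs) = 10/19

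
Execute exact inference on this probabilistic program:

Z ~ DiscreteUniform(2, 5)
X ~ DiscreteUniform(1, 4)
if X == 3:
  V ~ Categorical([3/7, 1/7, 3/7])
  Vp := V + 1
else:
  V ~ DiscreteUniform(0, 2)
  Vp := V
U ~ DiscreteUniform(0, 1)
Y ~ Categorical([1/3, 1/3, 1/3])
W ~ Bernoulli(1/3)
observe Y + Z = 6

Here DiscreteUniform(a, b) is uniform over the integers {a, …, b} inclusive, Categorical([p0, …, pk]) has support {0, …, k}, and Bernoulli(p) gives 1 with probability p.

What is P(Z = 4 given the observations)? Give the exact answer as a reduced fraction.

Enumerate traces; 96 have nonzero weight after conditioning:
  (Z=4, X=1, V=0, U=0, Y=2, W=0) weight 1/432
  (Z=4, X=1, V=0, U=0, Y=2, W=1) weight 1/864
  (Z=4, X=1, V=0, U=1, Y=2, W=0) weight 1/432
  (Z=4, X=1, V=0, U=1, Y=2, W=1) weight 1/864
  (Z=4, X=1, V=1, U=0, Y=2, W=0) weight 1/432
  (Z=4, X=1, V=1, U=0, Y=2, W=1) weight 1/864
  (Z=4, X=1, V=1, U=1, Y=2, W=0) weight 1/432
  (Z=4, X=1, V=1, U=1, Y=2, W=1) weight 1/864
  (Z=5, X=1, V=0, U=0, Y=1, W=0) weight 1/432
  … 87 more
Group by Z:
  weight(Z=4) = 1/12
  weight(Z=5) = 1/12
Total weight = 1/12 + 1/12 = 1/6
P(Z=4 | obs) = 1/12 / 1/6 = 1/2
P(Z=5 | obs) = 1/12 / 1/6 = 1/2

P(Z = 4 | obs) = 1/2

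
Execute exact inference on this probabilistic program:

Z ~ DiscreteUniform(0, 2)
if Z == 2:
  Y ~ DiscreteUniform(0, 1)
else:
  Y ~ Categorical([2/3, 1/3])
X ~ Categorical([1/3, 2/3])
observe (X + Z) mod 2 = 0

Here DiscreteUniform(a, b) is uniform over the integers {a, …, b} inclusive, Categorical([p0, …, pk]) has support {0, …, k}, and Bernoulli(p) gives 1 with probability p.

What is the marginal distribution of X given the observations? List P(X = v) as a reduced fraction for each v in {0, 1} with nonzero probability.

P(X=0) = 1/2, P(X=1) = 1/2

Enumerate traces; 6 have nonzero weight after conditioning:
  (Z=0, Y=0, X=0) weight 2/27
  (Z=0, Y=1, X=0) weight 1/27
  (Z=1, Y=0, X=1) weight 4/27
  (Z=1, Y=1, X=1) weight 2/27
  (Z=2, Y=0, X=0) weight 1/18
  (Z=2, Y=1, X=0) weight 1/18
Group by X:
  weight(X=0) = 2/9
  weight(X=1) = 2/9
Total weight = 2/9 + 2/9 = 4/9
P(X=0 | obs) = 2/9 / 4/9 = 1/2
P(X=1 | obs) = 2/9 / 4/9 = 1/2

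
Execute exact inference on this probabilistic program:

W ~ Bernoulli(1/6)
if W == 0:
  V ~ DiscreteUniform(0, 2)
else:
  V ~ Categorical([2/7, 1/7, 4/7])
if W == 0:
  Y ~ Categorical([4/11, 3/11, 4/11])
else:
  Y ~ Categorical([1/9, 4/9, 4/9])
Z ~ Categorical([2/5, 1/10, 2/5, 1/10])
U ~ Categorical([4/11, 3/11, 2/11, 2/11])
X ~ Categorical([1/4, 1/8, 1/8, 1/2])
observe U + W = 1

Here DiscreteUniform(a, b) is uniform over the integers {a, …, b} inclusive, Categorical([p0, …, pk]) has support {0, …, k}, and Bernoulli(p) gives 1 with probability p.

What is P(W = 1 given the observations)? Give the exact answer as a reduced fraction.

P(W = 1 | obs) = 4/19

Enumerate traces; 288 have nonzero weight after conditioning:
  (W=0, V=0, Y=0, Z=0, U=1, X=0) weight 1/363
  (W=0, V=0, Y=0, Z=0, U=1, X=1) weight 1/726
  (W=0, V=0, Y=0, Z=0, U=1, X=2) weight 1/726
  (W=0, V=0, Y=0, Z=0, U=1, X=3) weight 2/363
  (W=0, V=0, Y=0, Z=1, U=1, X=0) weight 1/1452
  (W=0, V=0, Y=0, Z=1, U=1, X=1) weight 1/2904
  (W=0, V=0, Y=0, Z=1, U=1, X=2) weight 1/2904
  (W=0, V=0, Y=0, Z=1, U=1, X=3) weight 1/726
  (W=1, V=0, Y=0, Z=0, U=0, X=0) weight 2/10395
  … 279 more
Group by W:
  weight(W=0) = 5/22
  weight(W=1) = 2/33
Total weight = 5/22 + 2/33 = 19/66
P(W=0 | obs) = 5/22 / 19/66 = 15/19
P(W=1 | obs) = 2/33 / 19/66 = 4/19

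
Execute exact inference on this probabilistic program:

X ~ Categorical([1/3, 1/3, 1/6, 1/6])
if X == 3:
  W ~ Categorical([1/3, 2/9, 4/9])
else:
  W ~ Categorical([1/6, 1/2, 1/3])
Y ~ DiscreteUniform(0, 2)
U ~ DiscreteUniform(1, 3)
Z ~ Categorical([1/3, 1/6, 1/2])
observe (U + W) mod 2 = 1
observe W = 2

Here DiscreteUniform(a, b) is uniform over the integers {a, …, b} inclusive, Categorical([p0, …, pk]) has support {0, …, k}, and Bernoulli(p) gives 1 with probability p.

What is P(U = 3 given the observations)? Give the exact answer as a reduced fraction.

Enumerate traces; 72 have nonzero weight after conditioning:
  (X=0, W=2, Y=0, U=1, Z=0) weight 1/243
  (X=0, W=2, Y=0, U=1, Z=1) weight 1/486
  (X=0, W=2, Y=0, U=1, Z=2) weight 1/162
  (X=0, W=2, Y=0, U=3, Z=0) weight 1/243
  (X=0, W=2, Y=0, U=3, Z=1) weight 1/486
  (X=0, W=2, Y=0, U=3, Z=2) weight 1/162
  (X=0, W=2, Y=1, U=1, Z=0) weight 1/243
  (X=0, W=2, Y=1, U=1, Z=1) weight 1/486
  … 64 more
Group by U:
  weight(U=1) = 19/162
  weight(U=3) = 19/162
Total weight = 19/162 + 19/162 = 19/81
P(U=1 | obs) = 19/162 / 19/81 = 1/2
P(U=3 | obs) = 19/162 / 19/81 = 1/2

P(U = 3 | obs) = 1/2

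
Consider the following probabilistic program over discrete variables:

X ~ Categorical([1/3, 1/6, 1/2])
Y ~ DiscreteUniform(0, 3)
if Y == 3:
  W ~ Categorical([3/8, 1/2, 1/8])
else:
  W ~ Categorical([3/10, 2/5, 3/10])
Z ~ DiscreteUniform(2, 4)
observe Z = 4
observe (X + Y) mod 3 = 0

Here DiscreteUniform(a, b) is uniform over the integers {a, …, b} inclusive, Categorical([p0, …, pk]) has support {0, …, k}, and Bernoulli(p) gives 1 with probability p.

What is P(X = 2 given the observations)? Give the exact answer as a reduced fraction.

P(X = 2 | obs) = 3/8

Enumerate traces; 12 have nonzero weight after conditioning:
  (X=0, Y=0, W=0, Z=4) weight 1/120
  (X=0, Y=0, W=1, Z=4) weight 1/90
  (X=0, Y=0, W=2, Z=4) weight 1/120
  (X=0, Y=3, W=0, Z=4) weight 1/96
  (X=0, Y=3, W=1, Z=4) weight 1/72
  (X=0, Y=3, W=2, Z=4) weight 1/288
  (X=1, Y=2, W=0, Z=4) weight 1/240
  (X=1, Y=2, W=1, Z=4) weight 1/180
  (X=2, Y=1, W=0, Z=4) weight 1/80
  … 3 more
Group by X:
  weight(X=0) = 1/18
  weight(X=1) = 1/72
  weight(X=2) = 1/24
Total weight = 1/18 + 1/72 + 1/24 = 1/9
P(X=0 | obs) = 1/18 / 1/9 = 1/2
P(X=1 | obs) = 1/72 / 1/9 = 1/8
P(X=2 | obs) = 1/24 / 1/9 = 3/8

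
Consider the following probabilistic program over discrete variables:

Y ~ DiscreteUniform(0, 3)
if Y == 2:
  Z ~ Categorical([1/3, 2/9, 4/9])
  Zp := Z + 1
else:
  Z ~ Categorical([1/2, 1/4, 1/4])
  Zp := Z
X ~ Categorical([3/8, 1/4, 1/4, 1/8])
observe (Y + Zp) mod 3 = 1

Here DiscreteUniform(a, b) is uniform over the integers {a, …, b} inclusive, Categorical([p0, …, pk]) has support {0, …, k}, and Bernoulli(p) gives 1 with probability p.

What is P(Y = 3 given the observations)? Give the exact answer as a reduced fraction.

P(Y = 3 | obs) = 9/44

Enumerate traces; 16 have nonzero weight after conditioning:
  (Y=0, Z=1, X=0) weight 3/128
  (Y=0, Z=1, X=1) weight 1/64
  (Y=0, Z=1, X=2) weight 1/64
  (Y=0, Z=1, X=3) weight 1/128
  (Y=1, Z=0, X=0) weight 3/64
  (Y=1, Z=0, X=1) weight 1/32
  (Y=1, Z=0, X=2) weight 1/32
  (Y=1, Z=0, X=3) weight 1/64
  (Y=2, Z=1, X=0) weight 1/48
  (Y=3, Z=1, X=0) weight 3/128
  … 6 more
Group by Y:
  weight(Y=0) = 1/16
  weight(Y=1) = 1/8
  weight(Y=2) = 1/18
  weight(Y=3) = 1/16
Total weight = 1/16 + 1/8 + 1/18 + 1/16 = 11/36
P(Y=0 | obs) = 1/16 / 11/36 = 9/44
P(Y=1 | obs) = 1/8 / 11/36 = 9/22
P(Y=2 | obs) = 1/18 / 11/36 = 2/11
P(Y=3 | obs) = 1/16 / 11/36 = 9/44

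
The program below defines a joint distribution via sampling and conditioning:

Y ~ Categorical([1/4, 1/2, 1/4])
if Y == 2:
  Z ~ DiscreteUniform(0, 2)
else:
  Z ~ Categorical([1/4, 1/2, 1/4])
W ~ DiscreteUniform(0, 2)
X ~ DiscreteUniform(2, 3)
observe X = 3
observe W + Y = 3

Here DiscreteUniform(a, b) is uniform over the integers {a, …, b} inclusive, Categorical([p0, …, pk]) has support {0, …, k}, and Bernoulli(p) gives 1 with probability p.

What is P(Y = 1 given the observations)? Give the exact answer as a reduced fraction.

P(Y = 1 | obs) = 2/3

Enumerate traces; 6 have nonzero weight after conditioning:
  (Y=1, Z=0, W=2, X=3) weight 1/48
  (Y=1, Z=1, W=2, X=3) weight 1/24
  (Y=1, Z=2, W=2, X=3) weight 1/48
  (Y=2, Z=0, W=1, X=3) weight 1/72
  (Y=2, Z=1, W=1, X=3) weight 1/72
  (Y=2, Z=2, W=1, X=3) weight 1/72
Group by Y:
  weight(Y=1) = 1/12
  weight(Y=2) = 1/24
Total weight = 1/12 + 1/24 = 1/8
P(Y=1 | obs) = 1/12 / 1/8 = 2/3
P(Y=2 | obs) = 1/24 / 1/8 = 1/3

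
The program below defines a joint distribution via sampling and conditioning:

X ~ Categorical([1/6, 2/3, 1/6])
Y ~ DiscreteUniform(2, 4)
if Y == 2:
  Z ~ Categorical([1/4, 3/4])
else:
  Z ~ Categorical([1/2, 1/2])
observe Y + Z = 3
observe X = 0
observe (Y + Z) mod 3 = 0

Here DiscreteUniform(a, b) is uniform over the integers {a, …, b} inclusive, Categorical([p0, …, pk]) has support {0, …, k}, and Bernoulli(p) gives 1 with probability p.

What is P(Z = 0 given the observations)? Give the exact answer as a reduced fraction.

P(Z = 0 | obs) = 2/5

Enumerate traces; 2 have nonzero weight after conditioning:
  (X=0, Y=2, Z=1) weight 1/24
  (X=0, Y=3, Z=0) weight 1/36
Group by Z:
  weight(Z=0) = 1/36
  weight(Z=1) = 1/24
Total weight = 1/36 + 1/24 = 5/72
P(Z=0 | obs) = 1/36 / 5/72 = 2/5
P(Z=1 | obs) = 1/24 / 5/72 = 3/5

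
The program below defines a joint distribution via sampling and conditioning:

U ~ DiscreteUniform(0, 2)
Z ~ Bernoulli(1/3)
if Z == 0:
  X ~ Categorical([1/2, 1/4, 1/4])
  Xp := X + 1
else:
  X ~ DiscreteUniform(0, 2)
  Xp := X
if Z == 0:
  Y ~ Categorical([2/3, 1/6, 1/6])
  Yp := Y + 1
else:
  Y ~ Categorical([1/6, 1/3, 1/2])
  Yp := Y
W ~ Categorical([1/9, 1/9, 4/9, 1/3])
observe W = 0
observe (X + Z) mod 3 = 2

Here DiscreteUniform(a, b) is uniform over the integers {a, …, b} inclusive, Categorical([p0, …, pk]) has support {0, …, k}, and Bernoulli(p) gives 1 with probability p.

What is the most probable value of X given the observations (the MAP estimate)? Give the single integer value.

Enumerate traces; 18 have nonzero weight after conditioning:
  (U=0, Z=0, X=2, Y=0, W=0) weight 1/243
  (U=0, Z=0, X=2, Y=1, W=0) weight 1/972
  (U=0, Z=0, X=2, Y=2, W=0) weight 1/972
  (U=0, Z=1, X=1, Y=0, W=0) weight 1/1458
  (U=0, Z=1, X=1, Y=1, W=0) weight 1/729
  (U=0, Z=1, X=1, Y=2, W=0) weight 1/486
  (U=1, Z=0, X=2, Y=0, W=0) weight 1/243
  (U=1, Z=0, X=2, Y=1, W=0) weight 1/972
  … 10 more
Group by X:
  weight(X=1) = 1/81
  weight(X=2) = 1/54
Total weight = 1/81 + 1/54 = 5/162
P(X=1 | obs) = 1/81 / 5/162 = 2/5
P(X=2 | obs) = 1/54 / 5/162 = 3/5
argmax = 2

argmax_v P(X = v | obs) = 2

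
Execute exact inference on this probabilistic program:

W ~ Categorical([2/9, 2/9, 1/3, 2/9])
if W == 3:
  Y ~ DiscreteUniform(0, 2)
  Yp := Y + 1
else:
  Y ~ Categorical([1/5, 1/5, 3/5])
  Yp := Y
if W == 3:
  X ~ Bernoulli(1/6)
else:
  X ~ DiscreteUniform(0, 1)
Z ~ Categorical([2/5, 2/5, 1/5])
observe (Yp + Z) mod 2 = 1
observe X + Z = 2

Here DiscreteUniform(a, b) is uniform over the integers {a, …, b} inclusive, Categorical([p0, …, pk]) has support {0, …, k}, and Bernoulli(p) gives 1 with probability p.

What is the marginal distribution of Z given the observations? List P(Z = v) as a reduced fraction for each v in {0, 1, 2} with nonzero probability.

P(Z=1) = 524/687, P(Z=2) = 163/687

Enumerate traces; 12 have nonzero weight after conditioning:
  (W=0, Y=0, X=1, Z=1) weight 2/225
  (W=0, Y=1, X=0, Z=2) weight 1/225
  (W=0, Y=2, X=1, Z=1) weight 2/75
  (W=1, Y=0, X=1, Z=1) weight 2/225
  (W=1, Y=1, X=0, Z=2) weight 1/225
  (W=1, Y=2, X=1, Z=1) weight 2/75
  (W=2, Y=0, X=1, Z=1) weight 1/75
  (W=2, Y=1, X=0, Z=2) weight 1/150
  … 4 more
Group by Z:
  weight(Z=1) = 262/2025
  weight(Z=2) = 163/4050
Total weight = 262/2025 + 163/4050 = 229/1350
P(Z=1 | obs) = 262/2025 / 229/1350 = 524/687
P(Z=2 | obs) = 163/4050 / 229/1350 = 163/687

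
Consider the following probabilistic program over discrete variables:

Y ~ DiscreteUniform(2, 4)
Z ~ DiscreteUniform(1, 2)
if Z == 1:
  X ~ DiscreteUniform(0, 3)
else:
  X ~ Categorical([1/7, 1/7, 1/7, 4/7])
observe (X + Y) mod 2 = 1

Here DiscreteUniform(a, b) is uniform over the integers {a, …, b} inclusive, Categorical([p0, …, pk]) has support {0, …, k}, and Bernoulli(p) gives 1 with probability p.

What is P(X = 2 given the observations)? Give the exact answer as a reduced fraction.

Enumerate traces; 12 have nonzero weight after conditioning:
  (Y=2, Z=1, X=1) weight 1/24
  (Y=2, Z=1, X=3) weight 1/24
  (Y=2, Z=2, X=1) weight 1/42
  (Y=2, Z=2, X=3) weight 2/21
  (Y=3, Z=1, X=0) weight 1/24
  (Y=3, Z=1, X=2) weight 1/24
  (Y=3, Z=2, X=0) weight 1/42
  (Y=3, Z=2, X=2) weight 1/42
  … 4 more
Group by X:
  weight(X=0) = 11/168
  weight(X=1) = 11/84
  weight(X=2) = 11/168
  weight(X=3) = 23/84
Total weight = 11/168 + 11/84 + 11/168 + 23/84 = 15/28
P(X=0 | obs) = 11/168 / 15/28 = 11/90
P(X=1 | obs) = 11/84 / 15/28 = 11/45
P(X=2 | obs) = 11/168 / 15/28 = 11/90
P(X=3 | obs) = 23/84 / 15/28 = 23/45

P(X = 2 | obs) = 11/90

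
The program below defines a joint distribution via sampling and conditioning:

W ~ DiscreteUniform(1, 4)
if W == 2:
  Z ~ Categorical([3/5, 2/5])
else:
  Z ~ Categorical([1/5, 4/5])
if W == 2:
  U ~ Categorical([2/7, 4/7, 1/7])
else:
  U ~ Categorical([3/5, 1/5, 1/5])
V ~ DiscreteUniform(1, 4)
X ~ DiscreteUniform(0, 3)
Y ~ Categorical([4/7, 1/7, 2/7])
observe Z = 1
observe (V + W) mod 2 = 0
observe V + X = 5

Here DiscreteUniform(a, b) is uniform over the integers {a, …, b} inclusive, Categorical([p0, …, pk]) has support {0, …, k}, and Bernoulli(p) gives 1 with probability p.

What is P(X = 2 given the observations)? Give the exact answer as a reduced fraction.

Enumerate traces; 54 have nonzero weight after conditioning:
  (W=1, Z=1, U=0, V=3, X=2, Y=0) weight 3/700
  (W=1, Z=1, U=0, V=3, X=2, Y=1) weight 3/2800
  (W=1, Z=1, U=0, V=3, X=2, Y=2) weight 3/1400
  (W=1, Z=1, U=1, V=3, X=2, Y=0) weight 1/700
  (W=1, Z=1, U=1, V=3, X=2, Y=1) weight 1/2800
  (W=1, Z=1, U=1, V=3, X=2, Y=2) weight 1/1400
  (W=1, Z=1, U=2, V=3, X=2, Y=0) weight 1/700
  (W=1, Z=1, U=2, V=3, X=2, Y=1) weight 1/2800
  (W=2, Z=1, U=0, V=2, X=3, Y=0) weight 1/980
  (W=2, Z=1, U=0, V=4, X=1, Y=0) weight 1/980
  … 44 more
Group by X:
  weight(X=1) = 3/160
  weight(X=2) = 1/40
  weight(X=3) = 3/160
Total weight = 3/160 + 1/40 + 3/160 = 1/16
P(X=1 | obs) = 3/160 / 1/16 = 3/10
P(X=2 | obs) = 1/40 / 1/16 = 2/5
P(X=3 | obs) = 3/160 / 1/16 = 3/10

P(X = 2 | obs) = 2/5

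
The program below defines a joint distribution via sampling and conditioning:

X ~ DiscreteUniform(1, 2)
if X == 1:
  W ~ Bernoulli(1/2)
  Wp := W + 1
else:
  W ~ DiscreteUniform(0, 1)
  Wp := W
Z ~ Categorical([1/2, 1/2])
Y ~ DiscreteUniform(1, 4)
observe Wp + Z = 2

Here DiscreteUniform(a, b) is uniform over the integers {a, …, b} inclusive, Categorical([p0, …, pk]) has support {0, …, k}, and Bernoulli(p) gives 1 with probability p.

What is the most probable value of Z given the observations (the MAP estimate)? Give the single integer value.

argmax_v P(Z = v | obs) = 1

Enumerate traces; 12 have nonzero weight after conditioning:
  (X=1, W=0, Z=1, Y=1) weight 1/32
  (X=1, W=0, Z=1, Y=2) weight 1/32
  (X=1, W=0, Z=1, Y=3) weight 1/32
  (X=1, W=0, Z=1, Y=4) weight 1/32
  (X=1, W=1, Z=0, Y=1) weight 1/32
  (X=1, W=1, Z=0, Y=2) weight 1/32
  (X=1, W=1, Z=0, Y=3) weight 1/32
  (X=1, W=1, Z=0, Y=4) weight 1/32
  … 4 more
Group by Z:
  weight(Z=0) = 1/8
  weight(Z=1) = 1/4
Total weight = 1/8 + 1/4 = 3/8
P(Z=0 | obs) = 1/8 / 3/8 = 1/3
P(Z=1 | obs) = 1/4 / 3/8 = 2/3
argmax = 1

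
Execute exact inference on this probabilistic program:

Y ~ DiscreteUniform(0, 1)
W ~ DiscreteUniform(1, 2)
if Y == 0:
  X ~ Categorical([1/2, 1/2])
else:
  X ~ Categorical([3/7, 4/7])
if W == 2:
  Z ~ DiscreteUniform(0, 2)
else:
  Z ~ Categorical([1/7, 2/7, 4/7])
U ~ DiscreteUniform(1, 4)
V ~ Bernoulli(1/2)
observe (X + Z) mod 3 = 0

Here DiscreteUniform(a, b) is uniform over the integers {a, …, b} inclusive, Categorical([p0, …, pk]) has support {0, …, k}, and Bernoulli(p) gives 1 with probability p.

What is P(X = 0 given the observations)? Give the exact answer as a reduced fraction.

P(X = 0 | obs) = 26/83

Enumerate traces; 64 have nonzero weight after conditioning:
  (Y=0, W=1, X=0, Z=0, U=1, V=0) weight 1/448
  (Y=0, W=1, X=0, Z=0, U=1, V=1) weight 1/448
  (Y=0, W=1, X=0, Z=0, U=2, V=0) weight 1/448
  (Y=0, W=1, X=0, Z=0, U=2, V=1) weight 1/448
  (Y=0, W=1, X=0, Z=0, U=3, V=0) weight 1/448
  (Y=0, W=1, X=0, Z=0, U=3, V=1) weight 1/448
  (Y=0, W=1, X=0, Z=0, U=4, V=0) weight 1/448
  (Y=0, W=1, X=0, Z=0, U=4, V=1) weight 1/448
  (Y=0, W=1, X=1, Z=2, U=1, V=0) weight 1/112
  … 55 more
Group by X:
  weight(X=0) = 65/588
  weight(X=1) = 95/392
Total weight = 65/588 + 95/392 = 415/1176
P(X=0 | obs) = 65/588 / 415/1176 = 26/83
P(X=1 | obs) = 95/392 / 415/1176 = 57/83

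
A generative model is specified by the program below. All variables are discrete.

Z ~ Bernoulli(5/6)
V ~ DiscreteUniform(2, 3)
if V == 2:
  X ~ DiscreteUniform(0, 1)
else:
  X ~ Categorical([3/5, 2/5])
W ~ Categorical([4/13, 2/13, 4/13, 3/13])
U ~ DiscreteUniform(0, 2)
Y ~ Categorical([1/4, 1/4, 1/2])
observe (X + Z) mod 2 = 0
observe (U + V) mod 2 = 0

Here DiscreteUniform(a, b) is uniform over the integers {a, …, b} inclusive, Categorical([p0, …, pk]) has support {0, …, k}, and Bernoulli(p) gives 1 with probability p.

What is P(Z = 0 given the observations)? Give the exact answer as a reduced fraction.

Enumerate traces; 72 have nonzero weight after conditioning:
  (Z=0, V=2, X=0, W=0, U=0, Y=0) weight 1/936
  (Z=0, V=2, X=0, W=0, U=0, Y=1) weight 1/936
  (Z=0, V=2, X=0, W=0, U=0, Y=2) weight 1/468
  (Z=0, V=2, X=0, W=0, U=2, Y=0) weight 1/936
  (Z=0, V=2, X=0, W=0, U=2, Y=1) weight 1/936
  (Z=0, V=2, X=0, W=0, U=2, Y=2) weight 1/468
  (Z=0, V=2, X=0, W=1, U=0, Y=0) weight 1/1872
  (Z=0, V=2, X=0, W=1, U=0, Y=1) weight 1/1872
  (Z=1, V=2, X=1, W=0, U=0, Y=0) weight 5/936
  … 63 more
Group by Z:
  weight(Z=0) = 2/45
  weight(Z=1) = 7/36
Total weight = 2/45 + 7/36 = 43/180
P(Z=0 | obs) = 2/45 / 43/180 = 8/43
P(Z=1 | obs) = 7/36 / 43/180 = 35/43

P(Z = 0 | obs) = 8/43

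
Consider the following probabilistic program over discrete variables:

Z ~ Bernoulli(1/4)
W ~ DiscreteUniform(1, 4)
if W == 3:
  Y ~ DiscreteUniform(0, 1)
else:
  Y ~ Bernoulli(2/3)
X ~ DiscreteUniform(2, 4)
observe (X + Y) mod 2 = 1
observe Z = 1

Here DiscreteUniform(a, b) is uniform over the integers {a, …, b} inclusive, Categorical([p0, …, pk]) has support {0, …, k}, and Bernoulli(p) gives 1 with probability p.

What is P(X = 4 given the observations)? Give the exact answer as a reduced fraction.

P(X = 4 | obs) = 5/13

Enumerate traces; 12 have nonzero weight after conditioning:
  (Z=1, W=1, Y=0, X=3) weight 1/144
  (Z=1, W=1, Y=1, X=2) weight 1/72
  (Z=1, W=1, Y=1, X=4) weight 1/72
  (Z=1, W=2, Y=0, X=3) weight 1/144
  (Z=1, W=2, Y=1, X=2) weight 1/72
  (Z=1, W=2, Y=1, X=4) weight 1/72
  (Z=1, W=3, Y=0, X=3) weight 1/96
  (Z=1, W=3, Y=1, X=2) weight 1/96
  … 4 more
Group by X:
  weight(X=2) = 5/96
  weight(X=3) = 1/32
  weight(X=4) = 5/96
Total weight = 5/96 + 1/32 + 5/96 = 13/96
P(X=2 | obs) = 5/96 / 13/96 = 5/13
P(X=3 | obs) = 1/32 / 13/96 = 3/13
P(X=4 | obs) = 5/96 / 13/96 = 5/13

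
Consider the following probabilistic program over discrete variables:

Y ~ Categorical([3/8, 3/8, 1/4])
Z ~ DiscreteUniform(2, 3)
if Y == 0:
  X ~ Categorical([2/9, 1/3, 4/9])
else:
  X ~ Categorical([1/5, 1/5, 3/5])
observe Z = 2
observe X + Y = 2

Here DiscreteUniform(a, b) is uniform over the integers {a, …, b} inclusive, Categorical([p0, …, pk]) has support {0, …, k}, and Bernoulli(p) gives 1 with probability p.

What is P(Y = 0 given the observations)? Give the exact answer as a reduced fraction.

Enumerate traces; 3 have nonzero weight after conditioning:
  (Y=0, Z=2, X=2) weight 1/12
  (Y=1, Z=2, X=1) weight 3/80
  (Y=2, Z=2, X=0) weight 1/40
Group by Y:
  weight(Y=0) = 1/12
  weight(Y=1) = 3/80
  weight(Y=2) = 1/40
Total weight = 1/12 + 3/80 + 1/40 = 7/48
P(Y=0 | obs) = 1/12 / 7/48 = 4/7
P(Y=1 | obs) = 3/80 / 7/48 = 9/35
P(Y=2 | obs) = 1/40 / 7/48 = 6/35

P(Y = 0 | obs) = 4/7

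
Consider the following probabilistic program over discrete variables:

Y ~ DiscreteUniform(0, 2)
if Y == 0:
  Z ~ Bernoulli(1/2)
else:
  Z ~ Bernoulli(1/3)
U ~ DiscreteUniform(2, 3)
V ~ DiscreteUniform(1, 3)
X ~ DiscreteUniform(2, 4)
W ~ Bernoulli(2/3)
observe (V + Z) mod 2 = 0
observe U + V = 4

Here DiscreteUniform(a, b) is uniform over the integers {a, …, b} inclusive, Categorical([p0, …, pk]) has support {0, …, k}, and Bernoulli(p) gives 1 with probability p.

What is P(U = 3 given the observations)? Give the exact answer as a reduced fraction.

Enumerate traces; 36 have nonzero weight after conditioning:
  (Y=0, Z=0, U=2, V=2, X=2, W=0) weight 1/324
  (Y=0, Z=0, U=2, V=2, X=2, W=1) weight 1/162
  (Y=0, Z=0, U=2, V=2, X=3, W=0) weight 1/324
  (Y=0, Z=0, U=2, V=2, X=3, W=1) weight 1/162
  (Y=0, Z=0, U=2, V=2, X=4, W=0) weight 1/324
  (Y=0, Z=0, U=2, V=2, X=4, W=1) weight 1/162
  (Y=0, Z=1, U=3, V=1, X=2, W=0) weight 1/324
  (Y=0, Z=1, U=3, V=1, X=2, W=1) weight 1/162
  … 28 more
Group by U:
  weight(U=2) = 11/108
  weight(U=3) = 7/108
Total weight = 11/108 + 7/108 = 1/6
P(U=2 | obs) = 11/108 / 1/6 = 11/18
P(U=3 | obs) = 7/108 / 1/6 = 7/18

P(U = 3 | obs) = 7/18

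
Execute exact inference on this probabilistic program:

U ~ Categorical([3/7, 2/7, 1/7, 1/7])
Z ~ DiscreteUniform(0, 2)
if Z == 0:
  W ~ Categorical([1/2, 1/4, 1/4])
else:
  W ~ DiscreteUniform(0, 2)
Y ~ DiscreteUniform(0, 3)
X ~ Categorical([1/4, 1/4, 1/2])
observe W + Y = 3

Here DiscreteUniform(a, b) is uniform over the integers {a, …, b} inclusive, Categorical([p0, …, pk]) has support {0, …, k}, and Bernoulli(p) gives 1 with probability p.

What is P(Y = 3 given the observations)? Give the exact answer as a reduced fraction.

P(Y = 3 | obs) = 7/18

Enumerate traces; 108 have nonzero weight after conditioning:
  (U=0, Z=0, W=0, Y=3, X=0) weight 1/224
  (U=0, Z=0, W=0, Y=3, X=1) weight 1/224
  (U=0, Z=0, W=0, Y=3, X=2) weight 1/112
  (U=0, Z=0, W=1, Y=2, X=0) weight 1/448
  (U=0, Z=0, W=1, Y=2, X=1) weight 1/448
  (U=0, Z=0, W=1, Y=2, X=2) weight 1/224
  (U=0, Z=0, W=2, Y=1, X=0) weight 1/448
  (U=0, Z=0, W=2, Y=1, X=1) weight 1/448
  … 100 more
Group by Y:
  weight(Y=1) = 11/144
  weight(Y=2) = 11/144
  weight(Y=3) = 7/72
Total weight = 11/144 + 11/144 + 7/72 = 1/4
P(Y=1 | obs) = 11/144 / 1/4 = 11/36
P(Y=2 | obs) = 11/144 / 1/4 = 11/36
P(Y=3 | obs) = 7/72 / 1/4 = 7/18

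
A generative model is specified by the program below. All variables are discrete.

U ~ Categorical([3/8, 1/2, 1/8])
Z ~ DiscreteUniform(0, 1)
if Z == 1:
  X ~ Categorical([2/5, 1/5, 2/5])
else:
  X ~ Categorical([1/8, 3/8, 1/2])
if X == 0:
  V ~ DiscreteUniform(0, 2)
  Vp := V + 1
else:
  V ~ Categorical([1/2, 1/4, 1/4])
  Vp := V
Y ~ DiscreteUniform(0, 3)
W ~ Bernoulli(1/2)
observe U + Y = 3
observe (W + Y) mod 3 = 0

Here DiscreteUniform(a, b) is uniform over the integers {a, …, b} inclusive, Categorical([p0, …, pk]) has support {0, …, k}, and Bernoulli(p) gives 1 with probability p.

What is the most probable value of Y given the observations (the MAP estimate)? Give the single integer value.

Enumerate traces; 36 have nonzero weight after conditioning:
  (U=0, Z=0, X=0, V=0, Y=3, W=0) weight 1/1024
  (U=0, Z=0, X=0, V=1, Y=3, W=0) weight 1/1024
  (U=0, Z=0, X=0, V=2, Y=3, W=0) weight 1/1024
  (U=0, Z=0, X=1, V=0, Y=3, W=0) weight 9/2048
  (U=0, Z=0, X=1, V=1, Y=3, W=0) weight 9/4096
  (U=0, Z=0, X=1, V=2, Y=3, W=0) weight 9/4096
  (U=0, Z=0, X=2, V=0, Y=3, W=0) weight 3/512
  (U=0, Z=0, X=2, V=1, Y=3, W=0) weight 3/1024
  (U=1, Z=0, X=0, V=0, Y=2, W=1) weight 1/768
  … 27 more
Group by Y:
  weight(Y=2) = 1/16
  weight(Y=3) = 3/64
Total weight = 1/16 + 3/64 = 7/64
P(Y=2 | obs) = 1/16 / 7/64 = 4/7
P(Y=3 | obs) = 3/64 / 7/64 = 3/7
argmax = 2

argmax_v P(Y = v | obs) = 2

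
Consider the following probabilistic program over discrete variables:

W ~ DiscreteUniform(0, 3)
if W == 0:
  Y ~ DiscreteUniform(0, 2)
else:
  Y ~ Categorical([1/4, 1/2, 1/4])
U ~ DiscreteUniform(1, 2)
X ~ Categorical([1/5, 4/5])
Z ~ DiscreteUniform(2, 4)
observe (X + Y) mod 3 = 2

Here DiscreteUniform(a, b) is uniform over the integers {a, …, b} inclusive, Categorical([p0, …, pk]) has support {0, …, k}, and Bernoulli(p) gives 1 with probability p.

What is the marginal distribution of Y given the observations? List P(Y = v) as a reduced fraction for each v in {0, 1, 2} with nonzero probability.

P(Y=1) = 88/101, P(Y=2) = 13/101

Enumerate traces; 48 have nonzero weight after conditioning:
  (W=0, Y=1, U=1, X=1, Z=2) weight 1/90
  (W=0, Y=1, U=1, X=1, Z=3) weight 1/90
  (W=0, Y=1, U=1, X=1, Z=4) weight 1/90
  (W=0, Y=1, U=2, X=1, Z=2) weight 1/90
  (W=0, Y=1, U=2, X=1, Z=3) weight 1/90
  (W=0, Y=1, U=2, X=1, Z=4) weight 1/90
  (W=0, Y=2, U=1, X=0, Z=2) weight 1/360
  (W=0, Y=2, U=1, X=0, Z=3) weight 1/360
  … 40 more
Group by Y:
  weight(Y=1) = 11/30
  weight(Y=2) = 13/240
Total weight = 11/30 + 13/240 = 101/240
P(Y=1 | obs) = 11/30 / 101/240 = 88/101
P(Y=2 | obs) = 13/240 / 101/240 = 13/101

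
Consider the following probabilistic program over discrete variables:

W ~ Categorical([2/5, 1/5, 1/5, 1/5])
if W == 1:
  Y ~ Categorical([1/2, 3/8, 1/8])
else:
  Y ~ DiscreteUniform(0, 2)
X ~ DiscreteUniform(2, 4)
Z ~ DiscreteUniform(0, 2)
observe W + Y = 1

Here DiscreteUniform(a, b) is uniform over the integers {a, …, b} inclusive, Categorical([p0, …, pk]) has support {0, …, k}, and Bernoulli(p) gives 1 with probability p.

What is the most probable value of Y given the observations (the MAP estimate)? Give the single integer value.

argmax_v P(Y = v | obs) = 1

Enumerate traces; 18 have nonzero weight after conditioning:
  (W=0, Y=1, X=2, Z=0) weight 2/135
  (W=0, Y=1, X=2, Z=1) weight 2/135
  (W=0, Y=1, X=2, Z=2) weight 2/135
  (W=0, Y=1, X=3, Z=0) weight 2/135
  (W=0, Y=1, X=3, Z=1) weight 2/135
  (W=0, Y=1, X=3, Z=2) weight 2/135
  (W=0, Y=1, X=4, Z=0) weight 2/135
  (W=0, Y=1, X=4, Z=1) weight 2/135
  (W=1, Y=0, X=2, Z=0) weight 1/90
  … 9 more
Group by Y:
  weight(Y=0) = 1/10
  weight(Y=1) = 2/15
Total weight = 1/10 + 2/15 = 7/30
P(Y=0 | obs) = 1/10 / 7/30 = 3/7
P(Y=1 | obs) = 2/15 / 7/30 = 4/7
argmax = 1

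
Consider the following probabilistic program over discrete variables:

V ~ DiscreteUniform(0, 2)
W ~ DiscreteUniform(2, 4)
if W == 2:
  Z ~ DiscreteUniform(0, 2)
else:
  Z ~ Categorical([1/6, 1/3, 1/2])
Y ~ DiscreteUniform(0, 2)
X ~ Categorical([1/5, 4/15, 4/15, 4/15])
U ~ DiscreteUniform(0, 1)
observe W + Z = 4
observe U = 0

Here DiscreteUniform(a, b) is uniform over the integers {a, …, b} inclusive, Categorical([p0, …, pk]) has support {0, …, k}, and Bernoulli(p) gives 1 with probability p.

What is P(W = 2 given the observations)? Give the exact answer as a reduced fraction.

Enumerate traces; 108 have nonzero weight after conditioning:
  (V=0, W=2, Z=2, Y=0, X=0, U=0) weight 1/810
  (V=0, W=2, Z=2, Y=0, X=1, U=0) weight 2/1215
  (V=0, W=2, Z=2, Y=0, X=2, U=0) weight 2/1215
  (V=0, W=2, Z=2, Y=0, X=3, U=0) weight 2/1215
  (V=0, W=2, Z=2, Y=1, X=0, U=0) weight 1/810
  (V=0, W=2, Z=2, Y=1, X=1, U=0) weight 2/1215
  (V=0, W=2, Z=2, Y=1, X=2, U=0) weight 2/1215
  (V=0, W=2, Z=2, Y=1, X=3, U=0) weight 2/1215
  (V=0, W=3, Z=1, Y=0, X=0, U=0) weight 1/810
  (V=0, W=4, Z=0, Y=0, X=0, U=0) weight 1/1620
  … 98 more
Group by W:
  weight(W=2) = 1/18
  weight(W=3) = 1/18
  weight(W=4) = 1/36
Total weight = 1/18 + 1/18 + 1/36 = 5/36
P(W=2 | obs) = 1/18 / 5/36 = 2/5
P(W=3 | obs) = 1/18 / 5/36 = 2/5
P(W=4 | obs) = 1/36 / 5/36 = 1/5

P(W = 2 | obs) = 2/5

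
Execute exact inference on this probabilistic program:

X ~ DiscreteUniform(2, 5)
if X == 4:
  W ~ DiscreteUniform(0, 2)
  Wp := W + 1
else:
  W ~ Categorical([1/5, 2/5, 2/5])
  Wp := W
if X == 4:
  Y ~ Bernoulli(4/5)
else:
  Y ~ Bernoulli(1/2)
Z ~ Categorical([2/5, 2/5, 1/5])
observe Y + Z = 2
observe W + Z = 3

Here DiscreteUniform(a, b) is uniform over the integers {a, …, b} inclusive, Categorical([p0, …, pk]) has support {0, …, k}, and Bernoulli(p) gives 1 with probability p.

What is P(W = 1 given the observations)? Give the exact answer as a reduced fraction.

Enumerate traces; 8 have nonzero weight after conditioning:
  (X=2, W=1, Y=0, Z=2) weight 1/100
  (X=2, W=2, Y=1, Z=1) weight 1/50
  (X=3, W=1, Y=0, Z=2) weight 1/100
  (X=3, W=2, Y=1, Z=1) weight 1/50
  (X=4, W=1, Y=0, Z=2) weight 1/300
  (X=4, W=2, Y=1, Z=1) weight 2/75
  (X=5, W=1, Y=0, Z=2) weight 1/100
  (X=5, W=2, Y=1, Z=1) weight 1/50
Group by W:
  weight(W=1) = 1/30
  weight(W=2) = 13/150
Total weight = 1/30 + 13/150 = 3/25
P(W=1 | obs) = 1/30 / 3/25 = 5/18
P(W=2 | obs) = 13/150 / 3/25 = 13/18

P(W = 1 | obs) = 5/18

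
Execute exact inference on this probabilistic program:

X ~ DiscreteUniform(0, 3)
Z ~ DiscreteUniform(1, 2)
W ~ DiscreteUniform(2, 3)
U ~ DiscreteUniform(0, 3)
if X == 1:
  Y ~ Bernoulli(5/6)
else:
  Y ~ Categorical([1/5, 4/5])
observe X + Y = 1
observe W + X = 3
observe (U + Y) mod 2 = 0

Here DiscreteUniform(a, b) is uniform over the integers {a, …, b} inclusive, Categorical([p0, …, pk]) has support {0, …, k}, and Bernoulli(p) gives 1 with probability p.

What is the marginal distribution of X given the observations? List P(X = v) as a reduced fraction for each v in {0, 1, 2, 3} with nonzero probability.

Enumerate traces; 8 have nonzero weight after conditioning:
  (X=0, Z=1, W=3, U=1, Y=1) weight 1/80
  (X=0, Z=1, W=3, U=3, Y=1) weight 1/80
  (X=0, Z=2, W=3, U=1, Y=1) weight 1/80
  (X=0, Z=2, W=3, U=3, Y=1) weight 1/80
  (X=1, Z=1, W=2, U=0, Y=0) weight 1/384
  (X=1, Z=1, W=2, U=2, Y=0) weight 1/384
  (X=1, Z=2, W=2, U=0, Y=0) weight 1/384
  (X=1, Z=2, W=2, U=2, Y=0) weight 1/384
Group by X:
  weight(X=0) = 1/20
  weight(X=1) = 1/96
Total weight = 1/20 + 1/96 = 29/480
P(X=0 | obs) = 1/20 / 29/480 = 24/29
P(X=1 | obs) = 1/96 / 29/480 = 5/29

P(X=0) = 24/29, P(X=1) = 5/29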